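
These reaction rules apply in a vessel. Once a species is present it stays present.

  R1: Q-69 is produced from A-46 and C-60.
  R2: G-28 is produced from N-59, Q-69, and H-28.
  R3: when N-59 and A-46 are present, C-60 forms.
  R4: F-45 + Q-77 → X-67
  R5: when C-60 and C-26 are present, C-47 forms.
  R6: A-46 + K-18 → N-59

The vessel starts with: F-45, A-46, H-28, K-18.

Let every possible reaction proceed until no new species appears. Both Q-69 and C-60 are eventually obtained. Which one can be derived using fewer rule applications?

C-60: A-46 and K-18 present → N-59 forms (R6). N-59 and A-46 present → C-60 forms (R3). [2 rule applications]
Q-69: A-46 and K-18 present → N-59 forms (R6). N-59 and A-46 present → C-60 forms (R3). A-46 and C-60 present → Q-69 forms (R1). [3 rule applications]
C-60 needs fewer.

C-60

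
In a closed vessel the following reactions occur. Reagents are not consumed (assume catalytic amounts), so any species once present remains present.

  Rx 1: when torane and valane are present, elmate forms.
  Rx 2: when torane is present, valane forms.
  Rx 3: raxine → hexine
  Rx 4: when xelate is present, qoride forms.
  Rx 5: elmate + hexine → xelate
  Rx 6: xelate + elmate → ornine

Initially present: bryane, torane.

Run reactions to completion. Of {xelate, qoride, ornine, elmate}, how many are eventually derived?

1

torane present → valane forms (Rx 2).
torane and valane present → elmate forms (Rx 1).
xelate would need elmate and hexine (Rx 5), but hexine never forms.
qoride would need xelate (Rx 4), but xelate never forms.
ornine would need xelate and elmate (Rx 6), but xelate never forms.
elmate: reached.
Reached: elmate — 1 of the 4.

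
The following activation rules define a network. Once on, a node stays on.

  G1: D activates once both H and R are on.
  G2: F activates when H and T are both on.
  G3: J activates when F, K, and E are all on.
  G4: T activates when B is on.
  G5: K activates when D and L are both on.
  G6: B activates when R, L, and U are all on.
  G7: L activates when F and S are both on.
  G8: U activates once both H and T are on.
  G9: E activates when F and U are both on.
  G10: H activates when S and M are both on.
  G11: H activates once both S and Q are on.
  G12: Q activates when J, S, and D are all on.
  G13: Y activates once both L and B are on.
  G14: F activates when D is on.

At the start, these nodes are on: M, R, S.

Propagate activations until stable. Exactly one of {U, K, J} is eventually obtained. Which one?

K

G10: S and M on → H on.
G1: H and R on → D on.
G14: D on → F on.
F and S are on, so L activates (G7).
D and L are on, so K activates (G5).
U would need H and T (G8), but T never turns on. J would need F, K, and E (G3), but E never turns on.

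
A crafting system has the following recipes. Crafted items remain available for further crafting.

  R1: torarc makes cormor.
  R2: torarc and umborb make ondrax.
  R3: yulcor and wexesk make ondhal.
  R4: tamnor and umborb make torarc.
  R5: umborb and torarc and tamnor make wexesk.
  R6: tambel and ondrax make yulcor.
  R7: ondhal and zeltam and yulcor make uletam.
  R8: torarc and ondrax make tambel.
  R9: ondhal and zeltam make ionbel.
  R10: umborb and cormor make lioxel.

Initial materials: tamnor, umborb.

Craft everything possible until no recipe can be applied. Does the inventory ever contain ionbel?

No

ionbel would need ondhal and zeltam (R9), but zeltam is never obtained.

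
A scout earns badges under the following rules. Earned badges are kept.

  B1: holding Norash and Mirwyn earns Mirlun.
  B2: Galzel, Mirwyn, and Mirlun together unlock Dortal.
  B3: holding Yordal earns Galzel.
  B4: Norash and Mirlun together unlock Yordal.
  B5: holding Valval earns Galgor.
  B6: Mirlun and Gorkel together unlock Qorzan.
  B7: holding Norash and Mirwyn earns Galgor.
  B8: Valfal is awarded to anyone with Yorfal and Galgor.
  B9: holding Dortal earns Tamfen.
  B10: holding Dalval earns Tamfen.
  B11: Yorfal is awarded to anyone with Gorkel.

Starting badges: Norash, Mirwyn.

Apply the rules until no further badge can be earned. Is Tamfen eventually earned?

Yes

With Norash and Mirwyn, Mirlun is earned (B1).
With Norash and Mirlun, Yordal is earned (B4).
With Yordal, Galzel is earned (B3).
With Galzel, Mirwyn, and Mirlun, Dortal is earned (B2).
With Dortal, Tamfen is earned (B9).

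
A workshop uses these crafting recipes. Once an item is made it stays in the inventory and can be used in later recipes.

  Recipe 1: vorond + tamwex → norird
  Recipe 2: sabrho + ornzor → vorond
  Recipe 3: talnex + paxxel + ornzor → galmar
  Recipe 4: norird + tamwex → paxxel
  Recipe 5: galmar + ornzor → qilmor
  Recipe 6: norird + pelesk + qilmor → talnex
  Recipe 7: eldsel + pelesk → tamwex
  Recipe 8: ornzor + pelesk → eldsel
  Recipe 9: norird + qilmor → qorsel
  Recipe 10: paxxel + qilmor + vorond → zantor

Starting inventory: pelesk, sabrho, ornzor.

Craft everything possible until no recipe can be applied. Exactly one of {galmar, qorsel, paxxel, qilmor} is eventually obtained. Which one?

Using Recipe 8, ornzor and pelesk make eldsel.
Using Recipe 2, sabrho and ornzor make vorond.
eldsel + pelesk → tamwex (Recipe 7).
vorond + tamwex → norird (Recipe 1).
Using Recipe 4, norird and tamwex make paxxel.
qorsel would need norird and qilmor (Recipe 9), but qilmor is never obtained. qilmor would need galmar and ornzor (Recipe 5), but galmar is never obtained. galmar would need talnex, paxxel, and ornzor (Recipe 3), but talnex is never obtained.

paxxel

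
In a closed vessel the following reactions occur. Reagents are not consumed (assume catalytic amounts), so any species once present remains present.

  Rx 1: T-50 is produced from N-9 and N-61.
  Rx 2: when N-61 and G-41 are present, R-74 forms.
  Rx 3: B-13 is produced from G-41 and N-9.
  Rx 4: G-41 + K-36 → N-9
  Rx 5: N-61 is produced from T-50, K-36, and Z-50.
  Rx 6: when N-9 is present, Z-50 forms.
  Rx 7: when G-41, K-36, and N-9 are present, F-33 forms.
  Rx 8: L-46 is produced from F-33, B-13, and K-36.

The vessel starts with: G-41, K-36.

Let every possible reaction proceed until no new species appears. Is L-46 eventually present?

G-41 and K-36 present → N-9 forms (Rx 4).
G-41 and N-9 present → B-13 forms (Rx 3).
G-41, K-36, and N-9 present → F-33 forms (Rx 7).
F-33, B-13, and K-36 present → L-46 forms (Rx 8).

Yes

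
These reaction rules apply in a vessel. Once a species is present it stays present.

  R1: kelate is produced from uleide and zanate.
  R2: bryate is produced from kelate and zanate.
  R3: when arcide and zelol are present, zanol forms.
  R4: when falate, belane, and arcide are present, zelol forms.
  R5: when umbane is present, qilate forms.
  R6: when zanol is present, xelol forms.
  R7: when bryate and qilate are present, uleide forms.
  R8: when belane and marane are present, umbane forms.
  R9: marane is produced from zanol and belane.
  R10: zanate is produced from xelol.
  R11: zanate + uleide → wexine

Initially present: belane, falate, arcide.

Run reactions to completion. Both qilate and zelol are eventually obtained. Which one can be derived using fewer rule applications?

zelol

zelol: falate, belane, and arcide present → zelol forms (R4). [1 rule application]
qilate: falate, belane, and arcide present → zelol forms (R4). arcide and zelol present → zanol forms (R3). zanol and belane present → marane forms (R9). belane and marane present → umbane forms (R8). umbane present → qilate forms (R5). [5 rule applications]
zelol needs fewer.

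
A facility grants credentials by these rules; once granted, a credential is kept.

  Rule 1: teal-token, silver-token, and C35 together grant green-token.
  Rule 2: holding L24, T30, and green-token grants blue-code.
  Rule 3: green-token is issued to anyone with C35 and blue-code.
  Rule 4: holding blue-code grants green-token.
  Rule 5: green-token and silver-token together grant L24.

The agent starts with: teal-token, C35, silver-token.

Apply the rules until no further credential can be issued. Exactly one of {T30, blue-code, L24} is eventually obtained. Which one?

Holding teal-token, silver-token, and C35 grants green-token (Rule 1).
Holding green-token and silver-token grants L24 (Rule 5).
blue-code would need L24, T30, and green-token (Rule 2), but T30 is never granted. No rule produces T30, and it is not given.

L24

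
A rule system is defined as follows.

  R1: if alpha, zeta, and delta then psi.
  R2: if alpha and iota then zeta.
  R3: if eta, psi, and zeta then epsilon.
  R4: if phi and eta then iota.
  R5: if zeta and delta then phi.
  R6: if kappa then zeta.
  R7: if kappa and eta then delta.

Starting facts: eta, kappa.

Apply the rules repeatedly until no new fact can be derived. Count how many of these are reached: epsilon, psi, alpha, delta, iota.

From kappa and eta, R7 gives delta.
kappa holds, so zeta follows (R6).
zeta and delta hold, so phi follows (R5).
phi and eta hold, so iota follows (R4).
epsilon would need eta, psi, and zeta (R3), but psi is never established.
psi would need alpha, zeta, and delta (R1), but alpha is never established.
No rule produces alpha, and it is not given.
delta: reached.
iota: reached.
Reached: delta and iota — 2 of the 5.

2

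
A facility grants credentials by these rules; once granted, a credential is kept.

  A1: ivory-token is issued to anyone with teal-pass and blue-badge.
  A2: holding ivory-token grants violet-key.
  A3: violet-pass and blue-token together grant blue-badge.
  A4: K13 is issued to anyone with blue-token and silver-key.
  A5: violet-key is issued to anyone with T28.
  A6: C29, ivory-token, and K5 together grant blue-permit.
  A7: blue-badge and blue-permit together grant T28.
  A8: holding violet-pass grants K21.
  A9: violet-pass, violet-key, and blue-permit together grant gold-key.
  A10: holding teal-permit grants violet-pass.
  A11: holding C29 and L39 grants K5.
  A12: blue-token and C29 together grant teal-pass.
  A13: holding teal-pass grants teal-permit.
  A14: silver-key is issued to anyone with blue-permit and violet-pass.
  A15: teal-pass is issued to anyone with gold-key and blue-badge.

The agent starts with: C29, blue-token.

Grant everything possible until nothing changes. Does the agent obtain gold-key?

No

gold-key would need violet-pass, violet-key, and blue-permit (A9), but blue-permit is never granted.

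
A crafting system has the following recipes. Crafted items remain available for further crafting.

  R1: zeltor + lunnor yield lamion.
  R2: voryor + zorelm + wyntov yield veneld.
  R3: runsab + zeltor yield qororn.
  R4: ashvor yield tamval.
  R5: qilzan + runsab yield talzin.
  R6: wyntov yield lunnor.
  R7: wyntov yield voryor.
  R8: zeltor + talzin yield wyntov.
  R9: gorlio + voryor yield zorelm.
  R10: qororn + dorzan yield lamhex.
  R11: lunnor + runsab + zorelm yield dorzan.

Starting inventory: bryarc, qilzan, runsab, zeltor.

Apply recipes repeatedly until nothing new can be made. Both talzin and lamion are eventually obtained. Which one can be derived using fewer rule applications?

talzin: Using R5, qilzan and runsab make talzin. [1 rule application]
lamion: Using R5, qilzan and runsab make talzin. Using R8, zeltor and talzin make wyntov. wyntov → lunnor (R6). zeltor + lunnor → lamion (R1). [4 rule applications]
talzin needs fewer.

talzin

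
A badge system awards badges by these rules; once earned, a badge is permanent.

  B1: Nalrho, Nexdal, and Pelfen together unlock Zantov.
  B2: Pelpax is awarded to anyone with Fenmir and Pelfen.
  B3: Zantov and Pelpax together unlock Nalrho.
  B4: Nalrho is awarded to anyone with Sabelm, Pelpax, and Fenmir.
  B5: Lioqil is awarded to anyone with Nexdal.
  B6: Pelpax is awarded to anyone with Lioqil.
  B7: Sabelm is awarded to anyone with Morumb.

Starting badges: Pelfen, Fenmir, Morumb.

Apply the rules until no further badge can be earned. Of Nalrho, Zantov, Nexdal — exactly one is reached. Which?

Nalrho

With Morumb, Sabelm is earned (B7).
With Fenmir and Pelfen, Pelpax is earned (B2).
With Sabelm, Pelpax, and Fenmir, Nalrho is earned (B4).
Zantov would need Nalrho, Nexdal, and Pelfen (B1), but Nexdal is never earned. No rule produces Nexdal, and it is not given.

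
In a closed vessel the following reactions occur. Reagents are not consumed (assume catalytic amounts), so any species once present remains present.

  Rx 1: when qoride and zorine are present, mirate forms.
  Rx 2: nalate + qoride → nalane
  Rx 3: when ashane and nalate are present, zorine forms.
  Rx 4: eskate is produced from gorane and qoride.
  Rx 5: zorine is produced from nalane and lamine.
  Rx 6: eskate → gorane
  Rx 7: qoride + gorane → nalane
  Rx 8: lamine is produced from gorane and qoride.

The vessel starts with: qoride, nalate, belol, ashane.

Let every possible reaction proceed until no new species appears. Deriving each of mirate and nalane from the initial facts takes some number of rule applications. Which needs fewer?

nalane: nalate and qoride present → nalane forms (Rx 2). [1 rule application]
mirate: ashane and nalate present → zorine forms (Rx 3). qoride and zorine present → mirate forms (Rx 1). [2 rule applications]
nalane needs fewer.

nalane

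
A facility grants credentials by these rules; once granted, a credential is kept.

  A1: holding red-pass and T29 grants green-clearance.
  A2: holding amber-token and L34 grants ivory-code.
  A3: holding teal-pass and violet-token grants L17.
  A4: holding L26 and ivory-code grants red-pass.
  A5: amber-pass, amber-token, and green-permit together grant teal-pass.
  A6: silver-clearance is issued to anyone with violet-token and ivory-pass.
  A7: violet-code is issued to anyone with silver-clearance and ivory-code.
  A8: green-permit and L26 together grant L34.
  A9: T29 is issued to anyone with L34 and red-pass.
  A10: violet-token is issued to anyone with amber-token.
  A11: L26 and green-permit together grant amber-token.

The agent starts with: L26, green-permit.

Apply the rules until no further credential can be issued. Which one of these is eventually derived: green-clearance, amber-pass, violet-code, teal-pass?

green-clearance

Holding green-permit and L26 grants L34 (A8).
Holding L26 and green-permit grants amber-token (A11).
Holding amber-token and L34 grants ivory-code (A2).
Holding L26 and ivory-code grants red-pass (A4).
Holding L34 and red-pass grants T29 (A9).
Holding red-pass and T29 grants green-clearance (A1).
teal-pass would need amber-pass, amber-token, and green-permit (A5), but amber-pass is never granted. violet-code would need silver-clearance and ivory-code (A7), but silver-clearance is never granted. No rule produces amber-pass, and it is not given.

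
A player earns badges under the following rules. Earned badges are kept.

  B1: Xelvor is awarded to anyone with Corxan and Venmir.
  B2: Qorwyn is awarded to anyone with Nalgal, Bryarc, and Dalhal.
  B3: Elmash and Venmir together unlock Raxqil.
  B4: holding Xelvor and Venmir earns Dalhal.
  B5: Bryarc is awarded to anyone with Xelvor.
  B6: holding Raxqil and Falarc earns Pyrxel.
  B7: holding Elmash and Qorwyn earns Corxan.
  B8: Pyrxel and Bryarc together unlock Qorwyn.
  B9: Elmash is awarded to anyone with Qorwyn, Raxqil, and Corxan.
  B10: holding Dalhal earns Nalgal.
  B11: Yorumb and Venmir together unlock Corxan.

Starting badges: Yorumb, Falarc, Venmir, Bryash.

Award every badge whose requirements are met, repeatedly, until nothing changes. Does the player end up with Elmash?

Elmash would need Qorwyn, Raxqil, and Corxan (B9), but Raxqil is never earned.

No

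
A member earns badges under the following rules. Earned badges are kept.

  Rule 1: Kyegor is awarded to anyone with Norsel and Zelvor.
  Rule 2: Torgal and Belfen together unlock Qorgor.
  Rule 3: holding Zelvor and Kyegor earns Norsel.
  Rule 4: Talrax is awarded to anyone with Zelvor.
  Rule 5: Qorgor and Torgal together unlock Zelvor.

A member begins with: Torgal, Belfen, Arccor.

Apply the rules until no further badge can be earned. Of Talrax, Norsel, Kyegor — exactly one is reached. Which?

Talrax

With Torgal and Belfen, Qorgor is earned (Rule 2).
With Qorgor and Torgal, Zelvor is earned (Rule 5).
With Zelvor, Talrax is earned (Rule 4).
Norsel would need Zelvor and Kyegor (Rule 3), but Kyegor is never earned. Kyegor would need Norsel and Zelvor (Rule 1), but Norsel is never earned.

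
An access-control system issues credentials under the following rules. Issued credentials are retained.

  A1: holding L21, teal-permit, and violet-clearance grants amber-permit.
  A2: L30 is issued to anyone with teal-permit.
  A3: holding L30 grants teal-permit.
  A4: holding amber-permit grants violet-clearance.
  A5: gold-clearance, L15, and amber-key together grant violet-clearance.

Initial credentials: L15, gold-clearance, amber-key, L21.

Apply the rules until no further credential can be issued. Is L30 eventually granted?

L30 would need teal-permit (A2), but teal-permit is never granted.

No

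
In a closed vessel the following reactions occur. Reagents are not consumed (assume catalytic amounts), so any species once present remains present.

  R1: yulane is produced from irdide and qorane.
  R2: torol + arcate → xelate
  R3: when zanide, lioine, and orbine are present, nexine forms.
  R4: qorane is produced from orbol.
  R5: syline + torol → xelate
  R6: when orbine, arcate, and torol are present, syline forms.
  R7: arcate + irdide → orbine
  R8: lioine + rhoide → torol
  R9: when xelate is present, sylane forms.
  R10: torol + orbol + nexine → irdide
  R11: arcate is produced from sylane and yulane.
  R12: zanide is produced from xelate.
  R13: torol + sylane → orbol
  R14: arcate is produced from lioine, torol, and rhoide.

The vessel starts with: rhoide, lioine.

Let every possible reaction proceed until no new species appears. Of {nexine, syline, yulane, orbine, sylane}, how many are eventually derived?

1

lioine and rhoide present → torol forms (R8).
lioine, torol, and rhoide present → arcate forms (R14).
torol and arcate present → xelate forms (R2).
xelate present → sylane forms (R9).
nexine would need zanide, lioine, and orbine (R3), but orbine never forms.
syline would need orbine, arcate, and torol (R6), but orbine never forms.
yulane would need irdide and qorane (R1), but irdide never forms.
orbine would need arcate and irdide (R7), but irdide never forms.
sylane: reached.
Reached: sylane — 1 of the 5.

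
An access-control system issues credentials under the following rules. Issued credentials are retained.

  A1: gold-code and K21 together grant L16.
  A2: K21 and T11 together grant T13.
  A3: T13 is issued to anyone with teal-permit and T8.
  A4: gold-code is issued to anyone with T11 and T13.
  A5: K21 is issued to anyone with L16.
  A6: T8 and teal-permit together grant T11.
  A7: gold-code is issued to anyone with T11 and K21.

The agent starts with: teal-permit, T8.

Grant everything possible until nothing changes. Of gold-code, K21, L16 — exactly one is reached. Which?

gold-code

Holding teal-permit and T8 grants T13 (A3).
Holding T8 and teal-permit grants T11 (A6).
Holding T11 and T13 grants gold-code (A4).
L16 would need gold-code and K21 (A1), but K21 is never granted. K21 would need L16 (A5), but L16 is never granted.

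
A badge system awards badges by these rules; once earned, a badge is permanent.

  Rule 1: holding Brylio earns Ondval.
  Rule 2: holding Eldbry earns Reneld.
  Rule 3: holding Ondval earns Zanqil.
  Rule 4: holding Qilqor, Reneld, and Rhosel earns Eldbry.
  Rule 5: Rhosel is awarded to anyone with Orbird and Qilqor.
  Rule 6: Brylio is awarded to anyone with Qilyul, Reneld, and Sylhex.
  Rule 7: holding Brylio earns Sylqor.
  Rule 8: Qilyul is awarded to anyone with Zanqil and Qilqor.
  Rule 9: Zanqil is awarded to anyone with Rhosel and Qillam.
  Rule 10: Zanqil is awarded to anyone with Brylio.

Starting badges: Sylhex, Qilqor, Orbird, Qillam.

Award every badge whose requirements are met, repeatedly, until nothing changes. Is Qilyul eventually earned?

With Orbird and Qilqor, Rhosel is earned (Rule 5).
With Rhosel and Qillam, Zanqil is earned (Rule 9).
With Zanqil and Qilqor, Qilyul is earned (Rule 8).

Yes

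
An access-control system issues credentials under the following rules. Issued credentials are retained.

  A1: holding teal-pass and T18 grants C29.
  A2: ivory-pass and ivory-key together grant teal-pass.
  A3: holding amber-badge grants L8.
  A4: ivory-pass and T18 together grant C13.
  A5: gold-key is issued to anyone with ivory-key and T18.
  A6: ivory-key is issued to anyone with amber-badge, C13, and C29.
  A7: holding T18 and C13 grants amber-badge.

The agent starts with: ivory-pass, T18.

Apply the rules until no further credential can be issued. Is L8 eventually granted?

Yes

Holding ivory-pass and T18 grants C13 (A4).
Holding T18 and C13 grants amber-badge (A7).
Holding amber-badge grants L8 (A3).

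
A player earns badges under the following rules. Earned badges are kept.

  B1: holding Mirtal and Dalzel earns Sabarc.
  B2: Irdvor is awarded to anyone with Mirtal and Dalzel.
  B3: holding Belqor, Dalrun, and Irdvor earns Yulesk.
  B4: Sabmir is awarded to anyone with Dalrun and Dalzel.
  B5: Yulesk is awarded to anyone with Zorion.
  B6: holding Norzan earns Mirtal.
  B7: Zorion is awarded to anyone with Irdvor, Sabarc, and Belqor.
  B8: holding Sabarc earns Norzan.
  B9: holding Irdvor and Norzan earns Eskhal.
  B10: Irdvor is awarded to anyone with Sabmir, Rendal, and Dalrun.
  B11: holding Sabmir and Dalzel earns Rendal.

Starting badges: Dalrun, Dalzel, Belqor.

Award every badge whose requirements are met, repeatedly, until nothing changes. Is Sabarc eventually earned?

No

Sabarc would need Mirtal and Dalzel (B1), but Mirtal is never earned.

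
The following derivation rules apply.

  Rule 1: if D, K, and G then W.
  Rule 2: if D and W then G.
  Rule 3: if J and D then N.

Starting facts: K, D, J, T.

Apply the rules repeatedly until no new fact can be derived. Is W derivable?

W would need D, K, and G (Rule 1), but G is never established.

No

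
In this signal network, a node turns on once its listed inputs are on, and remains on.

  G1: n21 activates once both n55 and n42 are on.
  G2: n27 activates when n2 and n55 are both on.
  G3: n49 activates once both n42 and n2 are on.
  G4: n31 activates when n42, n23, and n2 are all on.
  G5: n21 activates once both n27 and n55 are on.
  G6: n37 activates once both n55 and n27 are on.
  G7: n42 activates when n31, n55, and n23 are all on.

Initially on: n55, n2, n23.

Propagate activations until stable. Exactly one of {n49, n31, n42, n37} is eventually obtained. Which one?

G2: n2 and n55 on → n27 on.
n55 and n27 are on, so n37 activates (G6).
n42 would need n31, n55, and n23 (G7), but n31 never turns on. n49 would need n42 and n2 (G3), but n42 never turns on. n31 would need n42, n23, and n2 (G4), but n42 never turns on.

n37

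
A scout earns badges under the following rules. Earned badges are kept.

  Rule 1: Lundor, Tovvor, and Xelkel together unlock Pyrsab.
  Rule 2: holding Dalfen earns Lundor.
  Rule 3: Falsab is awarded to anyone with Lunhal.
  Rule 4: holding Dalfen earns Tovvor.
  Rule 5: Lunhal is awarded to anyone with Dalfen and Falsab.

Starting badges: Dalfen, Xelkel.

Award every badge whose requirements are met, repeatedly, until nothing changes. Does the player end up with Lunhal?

No

Lunhal would need Dalfen and Falsab (Rule 5), but Falsab is never earned.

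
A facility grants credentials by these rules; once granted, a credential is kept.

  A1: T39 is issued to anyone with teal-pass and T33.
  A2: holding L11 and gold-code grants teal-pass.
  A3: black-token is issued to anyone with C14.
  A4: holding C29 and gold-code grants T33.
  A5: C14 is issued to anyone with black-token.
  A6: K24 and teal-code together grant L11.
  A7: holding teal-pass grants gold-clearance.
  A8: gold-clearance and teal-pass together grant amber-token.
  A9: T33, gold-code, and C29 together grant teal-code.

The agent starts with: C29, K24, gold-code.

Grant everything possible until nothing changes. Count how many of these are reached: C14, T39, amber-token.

2

Holding C29 and gold-code grants T33 (A4).
Holding T33, gold-code, and C29 grants teal-code (A9).
Holding K24 and teal-code grants L11 (A6).
Holding L11 and gold-code grants teal-pass (A2).
Holding teal-pass grants gold-clearance (A7).
Holding teal-pass and T33 grants T39 (A1).
Holding gold-clearance and teal-pass grants amber-token (A8).
C14 would need black-token (A5), but black-token is never granted.
T39: reached.
amber-token: reached.
Reached: T39 and amber-token — 2 of the 3.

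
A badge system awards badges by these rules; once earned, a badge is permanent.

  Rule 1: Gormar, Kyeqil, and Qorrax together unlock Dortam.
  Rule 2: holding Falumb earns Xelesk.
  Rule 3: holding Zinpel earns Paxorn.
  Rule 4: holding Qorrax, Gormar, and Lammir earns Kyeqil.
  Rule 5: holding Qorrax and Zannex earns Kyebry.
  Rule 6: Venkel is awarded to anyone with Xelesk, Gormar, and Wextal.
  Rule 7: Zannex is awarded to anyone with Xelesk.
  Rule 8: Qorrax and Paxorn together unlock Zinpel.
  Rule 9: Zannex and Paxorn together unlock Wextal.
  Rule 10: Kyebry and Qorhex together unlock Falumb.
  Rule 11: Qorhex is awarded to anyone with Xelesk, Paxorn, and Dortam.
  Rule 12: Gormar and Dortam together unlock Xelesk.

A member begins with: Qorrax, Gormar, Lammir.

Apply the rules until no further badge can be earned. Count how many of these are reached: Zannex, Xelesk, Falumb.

2

With Qorrax, Gormar, and Lammir, Kyeqil is earned (Rule 4).
With Gormar, Kyeqil, and Qorrax, Dortam is earned (Rule 1).
With Gormar and Dortam, Xelesk is earned (Rule 12).
With Xelesk, Zannex is earned (Rule 7).
Zannex: reached.
Xelesk: reached.
Falumb would need Kyebry and Qorhex (Rule 10), but Qorhex is never earned.
Reached: Zannex and Xelesk — 2 of the 3.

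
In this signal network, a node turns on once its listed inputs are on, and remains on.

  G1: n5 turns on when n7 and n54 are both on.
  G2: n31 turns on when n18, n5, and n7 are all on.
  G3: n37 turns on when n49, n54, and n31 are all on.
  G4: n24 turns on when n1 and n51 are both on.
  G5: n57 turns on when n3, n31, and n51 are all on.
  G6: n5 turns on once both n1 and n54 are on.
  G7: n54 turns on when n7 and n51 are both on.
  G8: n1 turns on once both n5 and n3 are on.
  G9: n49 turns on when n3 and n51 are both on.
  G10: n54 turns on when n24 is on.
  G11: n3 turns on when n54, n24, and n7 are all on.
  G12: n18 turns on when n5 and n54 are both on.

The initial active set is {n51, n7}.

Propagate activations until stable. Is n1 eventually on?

No

n1 would need n5 and n3 (G8), but n3 never turns on.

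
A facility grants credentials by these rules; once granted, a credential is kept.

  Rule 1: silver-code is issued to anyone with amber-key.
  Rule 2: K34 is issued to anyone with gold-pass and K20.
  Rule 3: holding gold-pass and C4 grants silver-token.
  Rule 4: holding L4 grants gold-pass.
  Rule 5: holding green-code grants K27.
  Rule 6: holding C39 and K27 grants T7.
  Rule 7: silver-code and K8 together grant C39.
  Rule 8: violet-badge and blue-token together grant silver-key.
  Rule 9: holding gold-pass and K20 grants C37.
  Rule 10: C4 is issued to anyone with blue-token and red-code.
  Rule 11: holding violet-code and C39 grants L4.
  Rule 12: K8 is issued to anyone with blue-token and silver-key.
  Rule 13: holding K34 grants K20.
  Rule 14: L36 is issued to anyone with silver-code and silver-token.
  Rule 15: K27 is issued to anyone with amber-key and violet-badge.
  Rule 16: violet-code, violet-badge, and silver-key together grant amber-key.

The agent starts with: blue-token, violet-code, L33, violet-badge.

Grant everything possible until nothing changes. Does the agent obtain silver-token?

No

silver-token would need gold-pass and C4 (Rule 3), but C4 is never granted.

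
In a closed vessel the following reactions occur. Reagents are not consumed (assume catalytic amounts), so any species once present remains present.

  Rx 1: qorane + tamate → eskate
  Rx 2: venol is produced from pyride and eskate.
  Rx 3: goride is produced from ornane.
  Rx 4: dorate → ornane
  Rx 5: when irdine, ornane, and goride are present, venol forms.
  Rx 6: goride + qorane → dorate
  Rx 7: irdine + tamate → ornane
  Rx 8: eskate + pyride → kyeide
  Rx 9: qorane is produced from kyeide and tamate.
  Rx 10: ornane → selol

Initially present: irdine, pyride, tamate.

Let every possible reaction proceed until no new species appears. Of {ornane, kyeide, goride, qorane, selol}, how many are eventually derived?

irdine and tamate present → ornane forms (Rx 7).
ornane present → selol forms (Rx 10).
ornane present → goride forms (Rx 3).
ornane: reached.
kyeide would need eskate and pyride (Rx 8), but eskate never forms.
goride: reached.
qorane would need kyeide and tamate (Rx 9), but kyeide never forms.
selol: reached.
Reached: ornane, goride, and selol — 3 of the 5.

3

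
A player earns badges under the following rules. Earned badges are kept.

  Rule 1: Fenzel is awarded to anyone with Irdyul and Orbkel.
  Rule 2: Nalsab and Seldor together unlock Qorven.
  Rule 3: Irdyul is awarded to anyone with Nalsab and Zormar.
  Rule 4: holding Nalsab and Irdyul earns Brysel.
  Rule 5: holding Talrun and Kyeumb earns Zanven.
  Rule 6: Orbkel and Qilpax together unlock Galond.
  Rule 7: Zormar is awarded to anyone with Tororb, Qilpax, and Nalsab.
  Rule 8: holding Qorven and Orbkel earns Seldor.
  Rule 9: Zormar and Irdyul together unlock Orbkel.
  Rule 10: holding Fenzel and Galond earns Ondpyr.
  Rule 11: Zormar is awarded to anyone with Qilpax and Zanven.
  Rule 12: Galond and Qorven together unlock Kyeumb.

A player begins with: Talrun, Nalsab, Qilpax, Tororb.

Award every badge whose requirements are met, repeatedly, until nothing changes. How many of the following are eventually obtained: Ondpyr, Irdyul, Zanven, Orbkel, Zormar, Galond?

5

With Tororb, Qilpax, and Nalsab, Zormar is earned (Rule 7).
With Nalsab and Zormar, Irdyul is earned (Rule 3).
With Zormar and Irdyul, Orbkel is earned (Rule 9).
With Orbkel and Qilpax, Galond is earned (Rule 6).
With Irdyul and Orbkel, Fenzel is earned (Rule 1).
With Fenzel and Galond, Ondpyr is earned (Rule 10).
Ondpyr: reached.
Irdyul: reached.
Zanven would need Talrun and Kyeumb (Rule 5), but Kyeumb is never earned.
Orbkel: reached.
Zormar: reached.
Galond: reached.
Reached: Ondpyr, Irdyul, Orbkel, Zormar, and Galond — 5 of the 6.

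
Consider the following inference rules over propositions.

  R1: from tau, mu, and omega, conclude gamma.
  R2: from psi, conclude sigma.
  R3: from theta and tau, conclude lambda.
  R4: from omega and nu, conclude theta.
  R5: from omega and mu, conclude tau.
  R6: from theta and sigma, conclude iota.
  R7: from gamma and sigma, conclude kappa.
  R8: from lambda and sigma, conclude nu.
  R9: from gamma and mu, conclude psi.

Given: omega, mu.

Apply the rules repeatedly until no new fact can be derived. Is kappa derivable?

Yes

From omega and mu, R5 gives tau.
From tau, mu, and omega, R1 gives gamma.
gamma and mu hold, so psi follows (R9).
psi holds, so sigma follows (R2).
From gamma and sigma, R7 gives kappa.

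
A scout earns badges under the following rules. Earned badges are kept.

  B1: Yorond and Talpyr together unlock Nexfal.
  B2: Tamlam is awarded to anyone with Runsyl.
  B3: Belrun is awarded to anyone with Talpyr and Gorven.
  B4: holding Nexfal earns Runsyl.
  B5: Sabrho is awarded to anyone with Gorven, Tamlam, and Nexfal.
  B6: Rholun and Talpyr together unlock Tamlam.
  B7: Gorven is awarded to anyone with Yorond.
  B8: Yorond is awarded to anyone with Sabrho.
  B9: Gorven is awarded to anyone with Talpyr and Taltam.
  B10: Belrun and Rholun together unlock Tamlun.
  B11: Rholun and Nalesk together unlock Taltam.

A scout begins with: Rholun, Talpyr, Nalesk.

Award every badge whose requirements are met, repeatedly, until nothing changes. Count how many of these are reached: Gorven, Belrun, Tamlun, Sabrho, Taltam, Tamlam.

5

With Rholun and Nalesk, Taltam is earned (B11).
With Rholun and Talpyr, Tamlam is earned (B6).
With Talpyr and Taltam, Gorven is earned (B9).
With Talpyr and Gorven, Belrun is earned (B3).
With Belrun and Rholun, Tamlun is earned (B10).
Gorven: reached.
Belrun: reached.
Tamlun: reached.
Sabrho would need Gorven, Tamlam, and Nexfal (B5), but Nexfal is never earned.
Taltam: reached.
Tamlam: reached.
Reached: Gorven, Belrun, Tamlun, Taltam, and Tamlam — 5 of the 6.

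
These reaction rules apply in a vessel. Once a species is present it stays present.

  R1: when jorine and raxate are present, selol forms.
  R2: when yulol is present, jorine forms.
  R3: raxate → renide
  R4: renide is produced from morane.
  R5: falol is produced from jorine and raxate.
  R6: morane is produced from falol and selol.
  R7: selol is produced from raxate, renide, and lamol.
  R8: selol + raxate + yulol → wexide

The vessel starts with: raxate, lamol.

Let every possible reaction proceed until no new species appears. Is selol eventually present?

raxate present → renide forms (R3).
raxate, renide, and lamol present → selol forms (R7).

Yes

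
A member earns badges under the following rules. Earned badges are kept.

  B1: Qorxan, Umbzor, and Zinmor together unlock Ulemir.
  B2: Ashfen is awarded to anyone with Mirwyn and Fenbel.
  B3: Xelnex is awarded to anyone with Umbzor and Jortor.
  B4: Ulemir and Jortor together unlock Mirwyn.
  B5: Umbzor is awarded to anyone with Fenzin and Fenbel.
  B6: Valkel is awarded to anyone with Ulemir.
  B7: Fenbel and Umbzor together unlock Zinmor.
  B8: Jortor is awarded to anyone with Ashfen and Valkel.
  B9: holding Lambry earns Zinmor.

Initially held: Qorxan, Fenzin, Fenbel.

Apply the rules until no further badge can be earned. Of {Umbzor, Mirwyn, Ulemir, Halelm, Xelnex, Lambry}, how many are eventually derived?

2

With Fenzin and Fenbel, Umbzor is earned (B5).
With Fenbel and Umbzor, Zinmor is earned (B7).
With Qorxan, Umbzor, and Zinmor, Ulemir is earned (B1).
Umbzor: reached.
Mirwyn would need Ulemir and Jortor (B4), but Jortor is never earned.
Ulemir: reached.
No rule produces Halelm, and it is not given.
Xelnex would need Umbzor and Jortor (B3), but Jortor is never earned.
No rule produces Lambry, and it is not given.
Reached: Umbzor and Ulemir — 2 of the 6.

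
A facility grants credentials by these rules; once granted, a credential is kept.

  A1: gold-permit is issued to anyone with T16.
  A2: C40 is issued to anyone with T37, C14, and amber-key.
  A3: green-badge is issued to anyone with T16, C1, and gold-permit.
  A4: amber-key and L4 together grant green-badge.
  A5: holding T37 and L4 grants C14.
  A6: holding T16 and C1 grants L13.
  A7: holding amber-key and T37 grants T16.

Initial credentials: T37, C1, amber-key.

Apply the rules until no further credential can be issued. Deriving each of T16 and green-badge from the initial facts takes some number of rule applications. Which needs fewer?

T16: Holding amber-key and T37 grants T16 (A7). [1 rule application]
green-badge: Holding amber-key and T37 grants T16 (A7). Holding T16 grants gold-permit (A1). Holding T16, C1, and gold-permit grants green-badge (A3). [3 rule applications]
T16 needs fewer.

T16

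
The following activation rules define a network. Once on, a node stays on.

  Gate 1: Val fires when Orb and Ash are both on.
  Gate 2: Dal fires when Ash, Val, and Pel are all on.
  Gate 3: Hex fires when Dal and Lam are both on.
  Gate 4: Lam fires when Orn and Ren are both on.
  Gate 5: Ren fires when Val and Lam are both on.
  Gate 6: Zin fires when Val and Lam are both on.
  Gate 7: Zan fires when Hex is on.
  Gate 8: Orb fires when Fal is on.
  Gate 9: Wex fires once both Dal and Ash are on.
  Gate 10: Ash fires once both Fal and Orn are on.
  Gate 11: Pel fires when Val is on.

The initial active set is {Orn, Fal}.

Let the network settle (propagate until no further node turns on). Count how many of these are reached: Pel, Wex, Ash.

Fal and Orn are on, so Ash fires (Gate 10).
Gate 8: Fal on → Orb on.
Orb and Ash are on, so Val fires (Gate 1).
Gate 11: Val on → Pel on.
Ash, Val, and Pel are on, so Dal fires (Gate 2).
Dal and Ash are on, so Wex fires (Gate 9).
Pel: reached.
Wex: reached.
Ash: reached.
All 3 are reached.

3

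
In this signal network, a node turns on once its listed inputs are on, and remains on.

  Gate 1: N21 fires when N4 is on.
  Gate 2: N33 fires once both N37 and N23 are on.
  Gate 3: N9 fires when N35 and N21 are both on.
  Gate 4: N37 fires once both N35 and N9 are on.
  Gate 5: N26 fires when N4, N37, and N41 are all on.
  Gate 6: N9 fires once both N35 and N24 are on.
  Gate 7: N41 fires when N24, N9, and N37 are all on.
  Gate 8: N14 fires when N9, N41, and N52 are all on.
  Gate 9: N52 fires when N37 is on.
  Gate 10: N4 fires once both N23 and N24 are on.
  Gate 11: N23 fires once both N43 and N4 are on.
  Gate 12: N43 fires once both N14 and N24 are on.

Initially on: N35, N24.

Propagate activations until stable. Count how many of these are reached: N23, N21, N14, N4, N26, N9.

2

Gate 6: N35 and N24 on → N9 on.
N35 and N9 are on, so N37 fires (Gate 4).
Gate 9: N37 on → N52 on.
N24, N9, and N37 are on, so N41 fires (Gate 7).
N9, N41, and N52 are on, so N14 fires (Gate 8).
N23 would need N43 and N4 (Gate 11), but N4 never turns on.
N21 would need N4 (Gate 1), but N4 never turns on.
N14: reached.
N4 would need N23 and N24 (Gate 10), but N23 never turns on.
N26 would need N4, N37, and N41 (Gate 5), but N4 never turns on.
N9: reached.
Reached: N14 and N9 — 2 of the 6.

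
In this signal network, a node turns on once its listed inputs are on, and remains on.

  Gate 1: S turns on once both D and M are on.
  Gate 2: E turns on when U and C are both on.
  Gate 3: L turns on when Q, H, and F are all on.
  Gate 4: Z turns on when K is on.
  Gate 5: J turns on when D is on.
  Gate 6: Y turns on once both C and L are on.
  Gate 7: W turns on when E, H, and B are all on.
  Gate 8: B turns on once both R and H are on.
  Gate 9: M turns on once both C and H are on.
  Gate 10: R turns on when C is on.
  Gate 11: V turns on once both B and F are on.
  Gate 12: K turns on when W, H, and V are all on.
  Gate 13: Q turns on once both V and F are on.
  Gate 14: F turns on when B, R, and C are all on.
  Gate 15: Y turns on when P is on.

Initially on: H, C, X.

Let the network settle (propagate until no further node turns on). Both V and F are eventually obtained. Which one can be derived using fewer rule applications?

F: C is on, so R turns on (Gate 10). Gate 8: R and H on → B on. Gate 14: B, R, and C on → F on. [3 rule applications]
V: Gate 10: C on → R on. R and H are on, so B turns on (Gate 8). Gate 14: B, R, and C on → F on. B and F are on, so V turns on (Gate 11). [4 rule applications]
F needs fewer.

F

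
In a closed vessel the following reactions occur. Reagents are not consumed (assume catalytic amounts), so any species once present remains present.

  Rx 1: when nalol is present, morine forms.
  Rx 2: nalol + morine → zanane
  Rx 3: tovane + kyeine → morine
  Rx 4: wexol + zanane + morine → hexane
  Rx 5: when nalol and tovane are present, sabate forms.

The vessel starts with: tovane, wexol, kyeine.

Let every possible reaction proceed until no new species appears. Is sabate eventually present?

No

sabate would need nalol and tovane (Rx 5), but nalol never forms.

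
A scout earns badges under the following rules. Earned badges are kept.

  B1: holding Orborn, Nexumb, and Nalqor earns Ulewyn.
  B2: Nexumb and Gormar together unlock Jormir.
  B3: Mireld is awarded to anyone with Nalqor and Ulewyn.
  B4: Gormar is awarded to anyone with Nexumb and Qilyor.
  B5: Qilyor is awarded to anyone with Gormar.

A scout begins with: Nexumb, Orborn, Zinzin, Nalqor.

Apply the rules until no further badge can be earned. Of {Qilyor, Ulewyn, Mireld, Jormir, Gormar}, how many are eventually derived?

2

With Orborn, Nexumb, and Nalqor, Ulewyn is earned (B1).
With Nalqor and Ulewyn, Mireld is earned (B3).
Qilyor would need Gormar (B5), but Gormar is never earned.
Ulewyn: reached.
Mireld: reached.
Jormir would need Nexumb and Gormar (B2), but Gormar is never earned.
Gormar would need Nexumb and Qilyor (B4), but Qilyor is never earned.
Reached: Ulewyn and Mireld — 2 of the 5.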